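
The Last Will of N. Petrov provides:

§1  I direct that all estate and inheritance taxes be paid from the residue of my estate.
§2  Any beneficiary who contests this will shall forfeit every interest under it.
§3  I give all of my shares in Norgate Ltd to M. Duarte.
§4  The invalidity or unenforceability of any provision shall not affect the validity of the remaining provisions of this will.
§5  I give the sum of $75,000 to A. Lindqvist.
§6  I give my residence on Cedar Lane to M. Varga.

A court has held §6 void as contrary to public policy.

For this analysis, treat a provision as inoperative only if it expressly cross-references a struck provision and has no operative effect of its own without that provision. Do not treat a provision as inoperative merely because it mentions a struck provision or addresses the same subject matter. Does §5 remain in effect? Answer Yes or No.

§6 is struck. Nothing else in the will is defined by reference to §6. §4 is a severability clause and preserves every provision that can still be given independent effect. §1, §2, §3, §4, and §5 remain in effect. §5 is among the surviving provisions, so the answer is yes.

Yes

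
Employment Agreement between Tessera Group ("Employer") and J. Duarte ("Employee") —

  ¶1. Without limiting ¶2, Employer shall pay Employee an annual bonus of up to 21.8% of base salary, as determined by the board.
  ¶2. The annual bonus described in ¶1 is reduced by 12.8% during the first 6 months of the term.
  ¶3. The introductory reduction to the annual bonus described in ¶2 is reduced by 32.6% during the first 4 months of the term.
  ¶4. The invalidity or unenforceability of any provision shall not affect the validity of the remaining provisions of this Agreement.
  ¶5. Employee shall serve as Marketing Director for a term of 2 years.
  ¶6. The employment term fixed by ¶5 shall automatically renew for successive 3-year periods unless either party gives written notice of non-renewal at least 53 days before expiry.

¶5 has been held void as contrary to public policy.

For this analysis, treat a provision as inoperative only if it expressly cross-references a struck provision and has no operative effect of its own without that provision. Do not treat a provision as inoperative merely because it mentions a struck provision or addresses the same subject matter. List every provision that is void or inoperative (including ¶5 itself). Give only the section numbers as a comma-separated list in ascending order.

¶5 is struck. ¶6 operates only by reference to ¶5, so it falls with ¶5. ¶4 is a severability clause and preserves every provision that can still be given independent effect. That leaves ¶1, ¶2, ¶3, and ¶4 in effect.

5, 6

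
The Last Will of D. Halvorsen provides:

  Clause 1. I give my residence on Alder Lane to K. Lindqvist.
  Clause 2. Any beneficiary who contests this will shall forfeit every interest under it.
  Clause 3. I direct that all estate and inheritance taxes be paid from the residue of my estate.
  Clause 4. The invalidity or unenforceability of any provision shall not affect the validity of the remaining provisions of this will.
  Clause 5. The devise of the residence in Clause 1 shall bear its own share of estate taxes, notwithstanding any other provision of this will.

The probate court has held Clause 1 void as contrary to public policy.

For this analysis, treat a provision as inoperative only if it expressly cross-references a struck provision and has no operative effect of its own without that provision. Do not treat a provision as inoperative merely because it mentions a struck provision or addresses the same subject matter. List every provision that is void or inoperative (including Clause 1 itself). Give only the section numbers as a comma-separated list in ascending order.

Clause 1 is struck. The only function of Clause 5 is the tax charge on Clause 1, so it cannot stand once Clause 1 is removed. Under the severability clause in Clause 4, the remaining provisions continue in force. That leaves Clause 2, Clause 3, and Clause 4 in effect.

1, 5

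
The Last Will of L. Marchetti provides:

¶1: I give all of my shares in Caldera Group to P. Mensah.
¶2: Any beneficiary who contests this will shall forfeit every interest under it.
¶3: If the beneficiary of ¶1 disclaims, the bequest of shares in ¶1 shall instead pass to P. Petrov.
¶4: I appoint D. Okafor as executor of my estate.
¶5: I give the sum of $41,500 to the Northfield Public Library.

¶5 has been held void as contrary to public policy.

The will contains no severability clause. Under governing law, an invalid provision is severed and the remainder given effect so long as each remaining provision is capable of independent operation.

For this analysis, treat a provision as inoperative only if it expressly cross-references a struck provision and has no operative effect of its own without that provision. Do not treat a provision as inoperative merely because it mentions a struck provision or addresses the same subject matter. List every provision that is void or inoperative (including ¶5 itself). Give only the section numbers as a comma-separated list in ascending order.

¶5 is struck. No other provision's operative terms depend on ¶5. With no severability clause, the stated default rule severs what cannot stand and enforces each remaining provision that can operate on its own. ¶1, ¶2, ¶3, and ¶4 remain in effect.

5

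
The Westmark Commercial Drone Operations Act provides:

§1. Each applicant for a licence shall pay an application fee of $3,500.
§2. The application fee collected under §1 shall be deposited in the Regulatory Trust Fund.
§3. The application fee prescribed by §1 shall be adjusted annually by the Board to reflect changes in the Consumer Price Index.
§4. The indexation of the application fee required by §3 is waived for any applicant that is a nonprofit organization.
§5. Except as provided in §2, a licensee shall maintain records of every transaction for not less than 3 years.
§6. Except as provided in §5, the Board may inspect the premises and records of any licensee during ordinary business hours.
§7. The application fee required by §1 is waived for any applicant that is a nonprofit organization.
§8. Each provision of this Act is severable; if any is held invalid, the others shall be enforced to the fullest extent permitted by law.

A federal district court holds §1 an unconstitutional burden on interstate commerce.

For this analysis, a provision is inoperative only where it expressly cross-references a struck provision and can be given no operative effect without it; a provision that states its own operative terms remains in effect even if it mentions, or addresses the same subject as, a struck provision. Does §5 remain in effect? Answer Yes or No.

Yes

§1 is struck. §2 does nothing except set the disposition of the application fee by reference to §1; with §1 gone it has no independent effect and is inoperative. §3 operates only by reference to §1, so it falls with §1. The whole of §7 is the nonprofit waiver of the application fee, defined by reference to §1, so §7 cannot stand once §1 is removed. §4 does nothing except set the nonprofit waiver of the indexation of the application fee by reference to §3; with §3 gone it has no independent effect and is inoperative. Although §5 refers to §2, its operative terms do not depend on §2, so it remains in effect. Under the severability clause in §8, the remaining provisions continue in force. The provisions still in force are §5, §6, and §8. §5 is among the surviving provisions, so the answer is yes.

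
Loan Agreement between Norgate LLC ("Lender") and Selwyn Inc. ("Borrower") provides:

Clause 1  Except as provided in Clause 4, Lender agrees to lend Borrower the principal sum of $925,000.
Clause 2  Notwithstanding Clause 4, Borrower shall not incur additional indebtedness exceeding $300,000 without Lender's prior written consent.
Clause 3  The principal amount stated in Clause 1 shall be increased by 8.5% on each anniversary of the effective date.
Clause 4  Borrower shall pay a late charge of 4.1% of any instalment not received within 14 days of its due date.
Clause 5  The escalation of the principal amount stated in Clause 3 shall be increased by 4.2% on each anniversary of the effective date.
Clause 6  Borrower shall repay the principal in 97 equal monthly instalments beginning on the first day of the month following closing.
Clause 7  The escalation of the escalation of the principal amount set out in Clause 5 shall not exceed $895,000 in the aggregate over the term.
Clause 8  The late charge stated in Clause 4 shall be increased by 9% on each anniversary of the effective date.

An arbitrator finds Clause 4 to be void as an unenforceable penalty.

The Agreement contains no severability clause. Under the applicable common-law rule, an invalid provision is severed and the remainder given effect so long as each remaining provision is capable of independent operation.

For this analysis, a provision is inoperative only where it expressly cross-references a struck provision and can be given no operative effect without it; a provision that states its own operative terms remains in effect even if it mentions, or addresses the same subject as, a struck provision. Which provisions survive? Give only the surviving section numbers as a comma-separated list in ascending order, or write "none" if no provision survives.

1, 2, 3, 5, 6, 7

Clause 4 is struck. The whole of Clause 8 is the escalation of the late charge, defined by reference to Clause 4, so Clause 8 cannot stand once Clause 4 is removed. Although Clause 2 refers to Clause 4, its operative terms do not depend on Clause 4, so it remains in effect. Clause 1 mentions Clause 4 but its own obligation stands independently of Clause 4, so Clause 1 is not affected. With no severability clause, the stated default rule severs what cannot stand and enforces each remaining provision that can operate on its own. Clause 1, Clause 2, Clause 3, Clause 5, Clause 6, and Clause 7 remain in effect.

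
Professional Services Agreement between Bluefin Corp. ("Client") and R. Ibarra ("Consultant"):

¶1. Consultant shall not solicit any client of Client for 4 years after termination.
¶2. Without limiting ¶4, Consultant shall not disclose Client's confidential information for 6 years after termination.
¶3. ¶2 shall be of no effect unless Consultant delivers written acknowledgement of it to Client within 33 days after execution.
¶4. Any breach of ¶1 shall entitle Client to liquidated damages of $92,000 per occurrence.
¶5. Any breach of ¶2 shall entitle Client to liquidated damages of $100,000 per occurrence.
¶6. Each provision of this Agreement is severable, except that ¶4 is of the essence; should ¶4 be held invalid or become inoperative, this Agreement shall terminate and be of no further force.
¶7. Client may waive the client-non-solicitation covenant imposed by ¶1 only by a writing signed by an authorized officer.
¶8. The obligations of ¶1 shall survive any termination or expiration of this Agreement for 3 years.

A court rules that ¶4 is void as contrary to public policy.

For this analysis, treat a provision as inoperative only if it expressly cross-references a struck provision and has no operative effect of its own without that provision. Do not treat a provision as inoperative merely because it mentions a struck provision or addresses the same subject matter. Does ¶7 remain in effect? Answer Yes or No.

No

¶4 is struck. No other provision's operative terms depend on ¶4. ¶6 makes ¶4 an essential term, and ¶4 is the provision held invalid; under ¶6, the entire Agreement is therefore void. No provision of the Agreement survives. ¶7 is among the inoperative provisions, so the answer is no.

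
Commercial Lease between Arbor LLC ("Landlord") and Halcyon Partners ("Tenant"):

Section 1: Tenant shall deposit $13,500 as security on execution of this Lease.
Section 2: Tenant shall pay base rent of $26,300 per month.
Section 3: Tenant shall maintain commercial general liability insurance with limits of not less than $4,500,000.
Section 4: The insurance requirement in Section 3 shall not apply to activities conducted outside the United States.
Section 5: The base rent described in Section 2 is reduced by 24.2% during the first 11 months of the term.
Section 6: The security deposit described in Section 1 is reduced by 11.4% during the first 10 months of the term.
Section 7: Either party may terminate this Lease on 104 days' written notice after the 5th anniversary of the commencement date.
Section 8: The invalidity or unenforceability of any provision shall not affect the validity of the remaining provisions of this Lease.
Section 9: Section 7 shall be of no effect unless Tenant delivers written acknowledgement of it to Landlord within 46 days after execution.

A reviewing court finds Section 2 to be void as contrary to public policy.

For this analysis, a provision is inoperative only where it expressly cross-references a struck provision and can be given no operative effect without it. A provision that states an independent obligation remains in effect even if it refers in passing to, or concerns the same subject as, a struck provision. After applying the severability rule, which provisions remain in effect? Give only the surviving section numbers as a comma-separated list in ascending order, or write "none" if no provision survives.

1, 3, 4, 6, 7, 8, 9

Section 2 is struck. The whole of Section 5 is the introductory reduction to the base rent, defined by reference to Section 2, so Section 5 cannot stand once Section 2 is removed. Under the severability clause in Section 8, the remaining provisions continue in force. Section 1, Section 3, Section 4, Section 6, Section 7, Section 8, and Section 9 remain in effect.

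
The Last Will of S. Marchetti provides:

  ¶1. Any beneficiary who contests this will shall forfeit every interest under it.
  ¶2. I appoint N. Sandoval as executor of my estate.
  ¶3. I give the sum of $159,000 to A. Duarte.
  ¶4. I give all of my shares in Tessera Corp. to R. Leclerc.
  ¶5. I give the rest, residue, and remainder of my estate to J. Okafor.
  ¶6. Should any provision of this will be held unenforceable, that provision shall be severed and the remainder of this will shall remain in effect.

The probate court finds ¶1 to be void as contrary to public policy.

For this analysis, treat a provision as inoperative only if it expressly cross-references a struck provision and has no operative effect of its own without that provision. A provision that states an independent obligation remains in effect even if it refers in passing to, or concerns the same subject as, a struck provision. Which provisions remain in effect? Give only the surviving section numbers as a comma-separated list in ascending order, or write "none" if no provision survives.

2, 3, 4, 5, 6

¶1 is struck. Nothing else in the will is defined by reference to ¶1. ¶6 is a severability clause and preserves every provision that can still be given independent effect. That leaves ¶2, ¶3, ¶4, ¶5, and ¶6 in effect.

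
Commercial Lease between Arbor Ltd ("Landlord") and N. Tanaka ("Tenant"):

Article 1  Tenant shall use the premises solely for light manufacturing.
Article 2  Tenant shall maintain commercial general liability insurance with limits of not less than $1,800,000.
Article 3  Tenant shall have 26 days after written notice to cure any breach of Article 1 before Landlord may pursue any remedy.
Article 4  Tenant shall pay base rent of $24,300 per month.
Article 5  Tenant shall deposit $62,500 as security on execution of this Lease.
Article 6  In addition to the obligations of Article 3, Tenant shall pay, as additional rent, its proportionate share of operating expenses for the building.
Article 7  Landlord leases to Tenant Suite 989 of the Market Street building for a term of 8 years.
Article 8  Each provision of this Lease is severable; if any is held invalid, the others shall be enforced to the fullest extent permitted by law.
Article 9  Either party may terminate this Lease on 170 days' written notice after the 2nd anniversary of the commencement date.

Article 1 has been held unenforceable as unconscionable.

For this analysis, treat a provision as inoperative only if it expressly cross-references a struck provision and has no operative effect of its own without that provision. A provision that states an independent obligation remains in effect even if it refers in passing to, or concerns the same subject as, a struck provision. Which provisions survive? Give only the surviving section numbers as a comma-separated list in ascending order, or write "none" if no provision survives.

Article 1 is struck. Article 3 has no operative effect of its own apart from Article 1 and is therefore inoperative. Article 6 mentions Article 3 but its own obligation stands independently of Article 3, so Article 6 is not affected. Article 8 is a severability clause and preserves every provision that can still be given independent effect. Article 2, Article 4, Article 5, Article 6, Article 7, Article 8, and Article 9 remain in effect.

2, 4, 5, 6, 7, 8, 9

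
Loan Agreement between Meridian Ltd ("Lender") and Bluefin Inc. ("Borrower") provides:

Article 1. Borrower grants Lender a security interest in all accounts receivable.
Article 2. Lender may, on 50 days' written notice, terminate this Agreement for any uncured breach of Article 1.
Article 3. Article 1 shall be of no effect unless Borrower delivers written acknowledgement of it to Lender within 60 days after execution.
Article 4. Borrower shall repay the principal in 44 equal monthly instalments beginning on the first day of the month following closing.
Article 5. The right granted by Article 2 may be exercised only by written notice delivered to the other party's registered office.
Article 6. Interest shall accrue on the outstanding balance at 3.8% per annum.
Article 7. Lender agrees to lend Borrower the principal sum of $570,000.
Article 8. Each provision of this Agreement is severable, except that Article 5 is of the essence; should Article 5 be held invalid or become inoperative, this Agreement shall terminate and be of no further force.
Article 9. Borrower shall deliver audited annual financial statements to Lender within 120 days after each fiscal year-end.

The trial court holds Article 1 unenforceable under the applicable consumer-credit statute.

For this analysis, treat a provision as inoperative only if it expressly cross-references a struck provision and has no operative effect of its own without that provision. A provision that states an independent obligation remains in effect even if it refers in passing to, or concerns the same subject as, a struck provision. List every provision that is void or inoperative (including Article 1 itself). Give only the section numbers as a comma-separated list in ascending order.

1, 2, 3, 4, 5, 6, 7, 8, 9

Article 1 is struck. Article 2 operates only by reference to Article 1, so it falls with Article 1. The only function of Article 3 is the acknowledgement condition for Article 1, so it cannot stand once Article 1 is removed. Article 5 operates only by reference to Article 2, so it falls with Article 2. Article 8 makes Article 5 an essential term, and Article 5 has been rendered inoperative by the cascade; under Article 8, the entire Agreement is therefore void. No provision of the Agreement survives.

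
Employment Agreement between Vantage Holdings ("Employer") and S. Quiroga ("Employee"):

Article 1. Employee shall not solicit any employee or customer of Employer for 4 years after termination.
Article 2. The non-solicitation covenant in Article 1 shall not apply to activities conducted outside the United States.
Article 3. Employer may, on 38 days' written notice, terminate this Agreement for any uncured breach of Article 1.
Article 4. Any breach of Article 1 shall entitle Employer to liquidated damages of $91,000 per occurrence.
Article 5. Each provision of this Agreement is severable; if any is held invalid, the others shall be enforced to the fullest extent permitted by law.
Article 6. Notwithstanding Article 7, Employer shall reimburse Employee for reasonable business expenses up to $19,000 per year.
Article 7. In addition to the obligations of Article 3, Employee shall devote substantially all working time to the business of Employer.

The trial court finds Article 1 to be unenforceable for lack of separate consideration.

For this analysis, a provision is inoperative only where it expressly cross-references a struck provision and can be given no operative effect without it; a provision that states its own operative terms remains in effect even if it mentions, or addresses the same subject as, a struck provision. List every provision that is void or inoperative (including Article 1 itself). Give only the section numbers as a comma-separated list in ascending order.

Article 1 is struck. Article 2 has no operative effect of its own apart from Article 1 and is therefore inoperative. Article 3 merely fixes the termination right for breach of Article 1; with Article 1 gone it has nothing to operate on and falls away. Article 4 has no operative effect of its own apart from Article 1 and is therefore inoperative. Although Article 7 refers to Article 3, its operative terms do not depend on Article 3, so it remains in effect. Article 5 is a severability clause and preserves every provision that can still be given independent effect. That leaves Article 5, Article 6, and Article 7 in effect.

1, 2, 3, 4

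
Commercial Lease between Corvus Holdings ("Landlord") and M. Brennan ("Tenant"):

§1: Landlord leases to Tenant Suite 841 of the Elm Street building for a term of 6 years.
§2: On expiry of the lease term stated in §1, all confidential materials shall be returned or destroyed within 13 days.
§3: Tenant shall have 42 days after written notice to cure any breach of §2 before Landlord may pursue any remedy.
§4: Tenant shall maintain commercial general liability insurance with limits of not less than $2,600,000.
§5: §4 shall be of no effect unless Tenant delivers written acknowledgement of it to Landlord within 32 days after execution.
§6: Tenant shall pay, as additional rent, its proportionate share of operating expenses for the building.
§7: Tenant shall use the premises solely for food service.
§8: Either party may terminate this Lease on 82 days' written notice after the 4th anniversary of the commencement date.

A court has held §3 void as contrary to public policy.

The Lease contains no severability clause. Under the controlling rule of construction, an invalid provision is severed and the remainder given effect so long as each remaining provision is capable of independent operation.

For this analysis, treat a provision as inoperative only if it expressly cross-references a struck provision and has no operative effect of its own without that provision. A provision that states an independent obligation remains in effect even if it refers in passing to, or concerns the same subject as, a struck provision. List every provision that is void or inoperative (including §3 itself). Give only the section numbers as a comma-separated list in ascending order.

§3 is struck. Nothing else in the Lease is defined by reference to §3. With no severability clause, the stated default rule severs what cannot stand and enforces each remaining provision that can operate on its own. The provisions still in force are §1, §2, §4, §5, §6, §7, and §8.

3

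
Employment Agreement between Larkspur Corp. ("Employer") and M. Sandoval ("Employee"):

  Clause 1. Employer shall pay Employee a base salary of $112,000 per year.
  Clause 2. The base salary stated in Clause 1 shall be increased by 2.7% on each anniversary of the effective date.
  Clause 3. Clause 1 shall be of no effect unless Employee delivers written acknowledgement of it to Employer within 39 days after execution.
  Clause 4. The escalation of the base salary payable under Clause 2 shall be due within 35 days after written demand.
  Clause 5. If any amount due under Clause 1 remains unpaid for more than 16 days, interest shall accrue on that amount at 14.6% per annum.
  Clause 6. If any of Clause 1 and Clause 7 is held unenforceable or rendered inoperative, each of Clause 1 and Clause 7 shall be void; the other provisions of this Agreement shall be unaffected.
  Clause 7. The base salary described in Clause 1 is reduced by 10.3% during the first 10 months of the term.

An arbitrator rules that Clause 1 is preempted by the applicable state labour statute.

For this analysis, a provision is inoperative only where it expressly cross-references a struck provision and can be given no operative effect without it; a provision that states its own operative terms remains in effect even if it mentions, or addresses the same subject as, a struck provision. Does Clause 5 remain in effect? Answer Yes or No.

Clause 1 is struck. Clause 2 has no operative effect of its own apart from Clause 1 and is therefore inoperative. The only function of Clause 3 is the acknowledgement condition for Clause 1, so it cannot stand once Clause 1 is removed. Clause 5 has no operative effect of its own apart from Clause 1 and is therefore inoperative. Clause 7 operates only by reference to Clause 1, so it falls with Clause 1. Clause 4 does nothing except set the payment deadline for the escalation of the base salary by reference to Clause 2; with Clause 2 gone it has no independent effect and is inoperative. Clause 6 declares Clause 1 and Clause 7 mutually dependent; since one of them has fallen, all of them are of no effect. The remainder continues in force under Clause 6. Only Clause 6 remains in effect. Clause 5 is among the inoperative provisions, so the answer is no.

No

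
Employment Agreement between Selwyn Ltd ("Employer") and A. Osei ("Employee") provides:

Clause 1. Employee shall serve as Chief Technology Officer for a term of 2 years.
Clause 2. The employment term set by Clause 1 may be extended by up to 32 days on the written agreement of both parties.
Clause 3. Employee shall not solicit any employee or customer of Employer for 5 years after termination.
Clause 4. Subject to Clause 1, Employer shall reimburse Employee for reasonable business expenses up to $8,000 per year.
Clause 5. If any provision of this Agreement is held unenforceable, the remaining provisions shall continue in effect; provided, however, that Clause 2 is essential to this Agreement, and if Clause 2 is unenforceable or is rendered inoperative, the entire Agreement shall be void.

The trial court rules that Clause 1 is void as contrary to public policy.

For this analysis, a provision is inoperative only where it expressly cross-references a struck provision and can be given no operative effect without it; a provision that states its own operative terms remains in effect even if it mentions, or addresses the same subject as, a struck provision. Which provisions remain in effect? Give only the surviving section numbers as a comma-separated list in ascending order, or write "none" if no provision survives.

Clause 1 is struck. The whole of Clause 2 is the extension of the employment term, defined by reference to Clause 1, so Clause 2 cannot stand once Clause 1 is removed. Clause 5 makes Clause 2 an essential term, and Clause 2 has been rendered inoperative by the cascade; under Clause 5, the entire Agreement is therefore void. No provision of the Agreement survives.

none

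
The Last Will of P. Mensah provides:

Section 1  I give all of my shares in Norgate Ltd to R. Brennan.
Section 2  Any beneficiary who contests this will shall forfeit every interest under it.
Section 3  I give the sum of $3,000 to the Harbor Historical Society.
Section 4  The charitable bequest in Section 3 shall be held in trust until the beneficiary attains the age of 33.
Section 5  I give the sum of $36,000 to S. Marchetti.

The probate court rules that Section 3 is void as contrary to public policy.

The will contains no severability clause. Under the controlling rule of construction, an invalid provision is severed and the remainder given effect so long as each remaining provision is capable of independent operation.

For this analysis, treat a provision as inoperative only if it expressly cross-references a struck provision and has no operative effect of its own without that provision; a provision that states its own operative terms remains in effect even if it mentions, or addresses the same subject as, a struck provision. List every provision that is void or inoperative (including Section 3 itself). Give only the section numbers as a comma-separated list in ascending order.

Section 3 is struck. Section 4 has no operative effect of its own apart from Section 3 and is therefore inoperative. Under the stated default rule, only provisions that cannot operate independently fall away; the rest are enforced. That leaves Section 1, Section 2, and Section 5 in effect.

3, 4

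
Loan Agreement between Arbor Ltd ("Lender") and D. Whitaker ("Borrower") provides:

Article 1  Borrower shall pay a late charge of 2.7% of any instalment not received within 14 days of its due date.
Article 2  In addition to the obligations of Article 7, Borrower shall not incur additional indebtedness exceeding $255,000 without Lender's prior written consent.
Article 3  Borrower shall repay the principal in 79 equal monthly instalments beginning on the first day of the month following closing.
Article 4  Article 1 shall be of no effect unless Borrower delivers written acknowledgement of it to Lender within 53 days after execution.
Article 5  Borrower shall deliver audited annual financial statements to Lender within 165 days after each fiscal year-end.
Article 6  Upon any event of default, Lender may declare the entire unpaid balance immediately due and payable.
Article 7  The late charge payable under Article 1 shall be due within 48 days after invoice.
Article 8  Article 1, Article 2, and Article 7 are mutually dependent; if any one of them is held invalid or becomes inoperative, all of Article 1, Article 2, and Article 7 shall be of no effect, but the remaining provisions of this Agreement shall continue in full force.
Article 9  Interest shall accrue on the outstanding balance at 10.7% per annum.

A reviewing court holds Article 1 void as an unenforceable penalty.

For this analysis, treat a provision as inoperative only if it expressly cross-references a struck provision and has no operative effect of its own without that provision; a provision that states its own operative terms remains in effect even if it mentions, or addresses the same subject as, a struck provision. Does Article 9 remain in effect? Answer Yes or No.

Yes

Article 1 is struck. Article 4 merely fixes the acknowledgement condition for Article 1; with Article 1 gone it has nothing to operate on and falls away. Article 7 operates only by reference to Article 1, so it falls with Article 1. Article 8 declares Article 1, Article 2, and Article 7 mutually dependent; since one of them has fallen, all of them are of no effect. That brings down Article 2 as well. The remainder continues in force under Article 8. The provisions still in force are Article 3, Article 5, Article 6, Article 8, and Article 9. Article 9 is among the surviving provisions, so the answer is yes.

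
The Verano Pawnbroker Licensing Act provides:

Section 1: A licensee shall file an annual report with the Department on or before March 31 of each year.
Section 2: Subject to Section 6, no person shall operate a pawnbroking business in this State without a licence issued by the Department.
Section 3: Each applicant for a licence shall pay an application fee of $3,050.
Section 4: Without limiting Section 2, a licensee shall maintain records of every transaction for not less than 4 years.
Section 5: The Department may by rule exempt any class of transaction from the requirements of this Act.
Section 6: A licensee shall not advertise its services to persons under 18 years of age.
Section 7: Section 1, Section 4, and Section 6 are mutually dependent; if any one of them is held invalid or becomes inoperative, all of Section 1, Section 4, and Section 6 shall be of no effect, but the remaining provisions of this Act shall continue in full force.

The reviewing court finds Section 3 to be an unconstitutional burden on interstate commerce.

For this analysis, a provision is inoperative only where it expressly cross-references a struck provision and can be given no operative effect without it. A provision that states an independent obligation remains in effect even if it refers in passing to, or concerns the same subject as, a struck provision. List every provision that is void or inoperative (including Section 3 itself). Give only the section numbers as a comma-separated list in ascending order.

Section 3 is struck. No other provision's operative terms depend on Section 3. Section 7 ties Section 1, Section 4, and Section 6 together, but none of those is affected here; the remaining provisions continue in force under Section 7. Section 1, Section 2, Section 4, Section 5, Section 6, and Section 7 remain in effect.

3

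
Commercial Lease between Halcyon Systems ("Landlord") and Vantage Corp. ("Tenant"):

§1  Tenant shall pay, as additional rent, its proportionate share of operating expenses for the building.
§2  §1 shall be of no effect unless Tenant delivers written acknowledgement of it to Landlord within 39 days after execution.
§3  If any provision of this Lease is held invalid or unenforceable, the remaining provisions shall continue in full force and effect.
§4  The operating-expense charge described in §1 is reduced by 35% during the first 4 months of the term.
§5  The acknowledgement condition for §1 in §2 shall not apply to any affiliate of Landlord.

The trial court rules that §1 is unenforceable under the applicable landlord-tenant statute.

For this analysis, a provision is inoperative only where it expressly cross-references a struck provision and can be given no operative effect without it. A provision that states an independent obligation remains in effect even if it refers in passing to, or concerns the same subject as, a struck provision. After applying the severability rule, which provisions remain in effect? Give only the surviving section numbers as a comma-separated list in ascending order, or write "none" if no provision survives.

§1 is struck. §2 has no operative effect of its own apart from §1 and is therefore inoperative. The whole of §4 is the introductory reduction to the operating-expense charge, defined by reference to §1, so §4 cannot stand once §1 is removed. The whole of §5 is the carve-out from the acknowledgement condition for §1, defined by reference to §2, so §5 cannot stand once §2 is removed. Under the severability clause in §3, the remaining provisions continue in force. Only §3 remains in effect.

3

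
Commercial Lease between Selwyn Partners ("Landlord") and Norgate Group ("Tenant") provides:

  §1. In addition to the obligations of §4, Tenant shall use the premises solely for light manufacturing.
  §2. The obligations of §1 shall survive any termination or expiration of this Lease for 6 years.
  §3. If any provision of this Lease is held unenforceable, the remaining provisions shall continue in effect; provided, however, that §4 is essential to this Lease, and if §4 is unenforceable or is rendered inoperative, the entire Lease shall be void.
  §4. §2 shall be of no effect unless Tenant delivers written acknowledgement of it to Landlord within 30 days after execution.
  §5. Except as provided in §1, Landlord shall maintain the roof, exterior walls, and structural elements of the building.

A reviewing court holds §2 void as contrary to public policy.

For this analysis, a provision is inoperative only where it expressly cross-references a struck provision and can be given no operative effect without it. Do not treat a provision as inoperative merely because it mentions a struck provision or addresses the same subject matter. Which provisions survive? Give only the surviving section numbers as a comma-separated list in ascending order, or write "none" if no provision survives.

none

§2 is struck. §4 operates only by reference to §2, so it falls with §2. §3 makes §4 an essential term, and §4 has been rendered inoperative by the cascade; under §3, the entire Lease is therefore void. No provision of the Lease survives.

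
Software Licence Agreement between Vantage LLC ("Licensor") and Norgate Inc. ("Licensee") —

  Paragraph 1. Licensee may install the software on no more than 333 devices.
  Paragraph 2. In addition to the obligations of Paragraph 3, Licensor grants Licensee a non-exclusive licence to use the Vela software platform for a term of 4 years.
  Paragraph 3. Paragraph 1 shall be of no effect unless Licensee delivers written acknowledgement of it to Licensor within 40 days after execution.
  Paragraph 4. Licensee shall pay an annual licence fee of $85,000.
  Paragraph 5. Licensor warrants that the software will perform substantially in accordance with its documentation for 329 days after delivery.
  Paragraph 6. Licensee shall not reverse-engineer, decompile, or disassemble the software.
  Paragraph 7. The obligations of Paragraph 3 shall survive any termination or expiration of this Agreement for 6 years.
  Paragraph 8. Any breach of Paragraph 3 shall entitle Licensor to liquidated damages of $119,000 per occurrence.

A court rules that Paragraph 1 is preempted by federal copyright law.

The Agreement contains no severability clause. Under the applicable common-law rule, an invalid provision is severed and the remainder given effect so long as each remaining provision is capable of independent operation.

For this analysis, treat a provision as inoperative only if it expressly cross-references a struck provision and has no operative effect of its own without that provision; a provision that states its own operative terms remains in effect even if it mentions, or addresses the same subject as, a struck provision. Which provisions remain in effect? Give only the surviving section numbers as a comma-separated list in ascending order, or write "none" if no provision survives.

2, 4, 5, 6

Paragraph 1 is struck. Paragraph 3 has no operative effect of its own apart from Paragraph 1 and is therefore inoperative. The only function of Paragraph 7 is the survival period for Paragraph 3, so it cannot stand once Paragraph 3 is removed. Paragraph 8 has no operative effect of its own apart from Paragraph 3 and is therefore inoperative. Although Paragraph 2 refers to Paragraph 3, its operative terms do not depend on Paragraph 3, so it remains in effect. With no severability clause, the stated default rule severs what cannot stand and enforces each remaining provision that can operate on its own. Paragraph 2, Paragraph 4, Paragraph 5, and Paragraph 6 remain in effect.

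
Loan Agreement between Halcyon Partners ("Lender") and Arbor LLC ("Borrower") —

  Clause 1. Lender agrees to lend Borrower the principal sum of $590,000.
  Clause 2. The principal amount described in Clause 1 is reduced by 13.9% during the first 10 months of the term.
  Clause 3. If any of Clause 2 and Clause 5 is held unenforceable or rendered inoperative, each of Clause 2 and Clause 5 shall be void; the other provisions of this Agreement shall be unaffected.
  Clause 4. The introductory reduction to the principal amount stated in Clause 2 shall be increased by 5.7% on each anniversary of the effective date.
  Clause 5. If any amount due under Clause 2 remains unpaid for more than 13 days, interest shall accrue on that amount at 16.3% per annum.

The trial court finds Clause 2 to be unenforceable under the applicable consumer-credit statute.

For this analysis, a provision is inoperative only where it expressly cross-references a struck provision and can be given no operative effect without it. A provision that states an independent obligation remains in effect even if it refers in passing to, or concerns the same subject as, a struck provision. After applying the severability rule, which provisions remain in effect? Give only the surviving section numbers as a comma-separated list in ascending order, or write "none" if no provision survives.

1, 3

Clause 2 is struck. The whole of Clause 4 is the escalation of the introductory reduction to the principal amount, defined by reference to Clause 2, so Clause 4 cannot stand once Clause 2 is removed. Clause 5 does nothing except set the default interest on the introductory reduction to the principal amount by reference to Clause 2; with Clause 2 gone it has no independent effect and is inoperative. Clause 3 declares Clause 2 and Clause 5 mutually dependent; since one of them has fallen, all of them are of no effect. The remainder continues in force under Clause 3. The provisions still in force are Clause 1 and Clause 3.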